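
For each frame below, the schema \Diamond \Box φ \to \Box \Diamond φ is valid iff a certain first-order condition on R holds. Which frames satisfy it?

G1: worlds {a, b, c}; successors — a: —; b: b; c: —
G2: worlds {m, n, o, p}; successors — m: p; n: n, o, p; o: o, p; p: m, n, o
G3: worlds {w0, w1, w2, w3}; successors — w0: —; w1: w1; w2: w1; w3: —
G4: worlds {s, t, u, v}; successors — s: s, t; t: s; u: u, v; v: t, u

Frame correspondent (Sahlqvist): \forall x \forall y \forall z (Rxy \wedge Rxz \to \exists w (Ryw \wedge Rzw)) — i.e. convergence.
G1: condition met.
G2: condition met.
G3: condition met.
G4: fails — Rvt and Rvu but t and u have no common successor.

G1, G2, G3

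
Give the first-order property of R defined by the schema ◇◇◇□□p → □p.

∀x ∀y ∀z ((xR³y ∧ xRz) → ∃w (yR²w ∧ z = w))

This is a Sahlqvist (Geach-type) schema ◇^3□^2p → □^1◇^0p.
Minimal-valuation argument: fix x; take any y with xR^3y and any z with xR^1z. Set V(p) to the set of worlds R-reachable from y in exactly 2 steps. Then □^2p holds at y, so the antecedent holds at x; validity forces ◇^0p at z, giving a w with zR^0w and yR^2w.
First-order correspondent: ∀x ∀y ∀z ((xR³y ∧ xRz) → ∃w (yR²w ∧ z = w)).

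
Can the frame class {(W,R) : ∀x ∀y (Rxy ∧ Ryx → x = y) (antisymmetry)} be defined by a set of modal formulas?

If a class were modally definable it would be closed under surjective bounded morphisms (Goldblatt–Thomason).
The 8-cycle (worlds s,t,u,v,w,x,y,z with s→t→u→v→w→x→y→z→s) is antisymmetric. Sending even-indexed worlds to s and odd-indexed worlds to t is a surjective bounded morphism onto the two-world frame with s↔t, which is not antisymmetric.
Hence antisymmetry is not modally definable.

No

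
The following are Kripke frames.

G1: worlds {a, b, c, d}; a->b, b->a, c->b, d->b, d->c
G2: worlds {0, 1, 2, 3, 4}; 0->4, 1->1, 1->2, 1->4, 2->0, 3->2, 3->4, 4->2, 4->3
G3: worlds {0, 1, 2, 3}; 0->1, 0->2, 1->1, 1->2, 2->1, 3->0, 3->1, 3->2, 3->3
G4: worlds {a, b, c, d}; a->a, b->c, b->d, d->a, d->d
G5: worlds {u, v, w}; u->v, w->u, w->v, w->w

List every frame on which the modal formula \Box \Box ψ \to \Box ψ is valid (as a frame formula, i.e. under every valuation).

G3

Frame correspondent (Sahlqvist): \forall x \forall y (Rxy \to \exists z (Rxz \wedge Rzy)) — i.e. density.
G1: fails — Rdc but no z with Rdz and Rzc.
G2: fails — R34 but no z with R3z and Rz4.
G3: condition met.
G4: fails — Rbc but no z with Rbz and Rzc.
G5: fails — Ruv but no z with Ruz and Rzv.
Valid on: G3.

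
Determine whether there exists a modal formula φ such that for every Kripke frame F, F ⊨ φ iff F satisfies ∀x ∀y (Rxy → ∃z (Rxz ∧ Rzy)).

Yes: it is density, defined by the C4 schema □□q → □q.
Suppose □□q→□q is valid. Take Rxy and set V(q)={w : xR²w}. Then □□q at x, so □q at x, so q at y, i.e. ∃z(Rxz∧Rzy).

Definable; □□q → □q defines it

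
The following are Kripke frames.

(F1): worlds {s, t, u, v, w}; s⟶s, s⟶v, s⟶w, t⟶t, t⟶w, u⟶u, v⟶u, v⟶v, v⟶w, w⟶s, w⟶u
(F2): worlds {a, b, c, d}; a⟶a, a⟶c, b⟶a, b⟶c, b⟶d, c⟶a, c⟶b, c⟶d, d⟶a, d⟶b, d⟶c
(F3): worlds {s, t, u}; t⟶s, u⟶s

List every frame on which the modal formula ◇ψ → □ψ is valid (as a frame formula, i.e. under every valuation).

This is the axiom for partial functionality; its first-order frame correspondent is ∀x ∀y ∀z (Rxy ∧ Rxz → y = z).
(F1): fails — s sees both s and v.
(F2): fails — a sees both a and c.
(F3): satisfies the condition.
Valid on: (F3).

(F3)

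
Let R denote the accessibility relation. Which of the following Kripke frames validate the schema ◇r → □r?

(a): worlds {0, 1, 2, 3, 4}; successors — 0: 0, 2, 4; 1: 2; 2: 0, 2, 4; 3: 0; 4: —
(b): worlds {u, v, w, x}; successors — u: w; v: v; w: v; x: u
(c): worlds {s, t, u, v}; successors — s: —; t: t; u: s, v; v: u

(b)

Frame correspondent (Sahlqvist): ∀x ∀y ∀z (Rxy ∧ Rxz → y = z) — i.e. partial functionality.
(a): fails — 0 sees both 0 and 2.
(b): holds.
(c): fails — u sees both s and v.
Valid on: (b).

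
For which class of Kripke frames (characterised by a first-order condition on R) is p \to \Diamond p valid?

reflexivity

Replacing p by ¬p and contraposing gives the equivalent schema □p → p.
Suppose □p→p is valid. At any x set V(p)={w : Rxw}. Then □p holds at x, so p holds at x, i.e. Rxx.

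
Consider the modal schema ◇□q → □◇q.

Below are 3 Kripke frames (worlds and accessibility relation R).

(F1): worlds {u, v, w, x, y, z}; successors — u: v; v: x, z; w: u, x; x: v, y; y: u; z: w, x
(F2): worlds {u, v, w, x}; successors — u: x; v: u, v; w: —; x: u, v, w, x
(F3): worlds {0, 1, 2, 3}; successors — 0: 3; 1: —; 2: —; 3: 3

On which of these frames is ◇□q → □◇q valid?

Frame correspondent (Sahlqvist): ∀x ∀y ∀z (Rxy ∧ Rxz → ∃w (Ryw ∧ Rzw)) — i.e. convergence.
(F1): fails — Rvz and Rvx but z and x have no common successor.
(F2): fails — Rvv and Rvu but v and u have no common successor.
(F3): satisfies the condition.

(F3)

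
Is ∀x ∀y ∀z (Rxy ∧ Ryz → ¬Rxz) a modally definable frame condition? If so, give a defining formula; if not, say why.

No — not modally definable

If a class were modally definable it would be closed under surjective bounded morphisms (Goldblatt–Thomason).
The 5-cycle (worlds a,b,c,d,e with a→b→c→d→e→a) is intransitive. Mapping every world to a single reflexive point • is a surjective bounded morphism; the reflexive point is not intransitive (R••∧R•• but R••).
So the class is not modally definable.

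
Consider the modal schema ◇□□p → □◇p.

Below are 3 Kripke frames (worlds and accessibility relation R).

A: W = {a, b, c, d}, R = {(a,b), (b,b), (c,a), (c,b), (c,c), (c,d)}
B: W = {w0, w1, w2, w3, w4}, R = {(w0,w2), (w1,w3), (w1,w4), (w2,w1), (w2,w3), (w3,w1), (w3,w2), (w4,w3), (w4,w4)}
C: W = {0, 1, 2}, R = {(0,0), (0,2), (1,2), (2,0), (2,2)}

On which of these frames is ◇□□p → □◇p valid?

Frame correspondent (Sahlqvist): ∀x ∀y ∀z ((xRy ∧ xRz) → ∃w (yR²w ∧ zRw)) — i.e. a generalized confluence (Geach) condition.
A: fails — cRa, cRd but no w with aR²w and dRw.
B: condition met.
C: condition met.
Valid on: B, C.

B, C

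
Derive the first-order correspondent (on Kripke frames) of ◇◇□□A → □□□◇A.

This is a Sahlqvist (Geach-type) schema ◇^2□^2A → □^3◇^1A.
Minimal-valuation argument: fix x; take any y with xR^2y and any z with xR^3z. Set V(A) to the set of worlds R-reachable from y in exactly 2 steps. Then □^2A holds at y, so the antecedent holds at x; validity forces ◇^1A at z, giving a w with zR^1w and yR^2w.
First-order correspondent: ∀x ∀y ∀z ((xR²y ∧ xR³z) → ∃w (yR²w ∧ zRw)).

∀x ∀y ∀z ((xR²y ∧ xR³z) → ∃w (yR²w ∧ zRw))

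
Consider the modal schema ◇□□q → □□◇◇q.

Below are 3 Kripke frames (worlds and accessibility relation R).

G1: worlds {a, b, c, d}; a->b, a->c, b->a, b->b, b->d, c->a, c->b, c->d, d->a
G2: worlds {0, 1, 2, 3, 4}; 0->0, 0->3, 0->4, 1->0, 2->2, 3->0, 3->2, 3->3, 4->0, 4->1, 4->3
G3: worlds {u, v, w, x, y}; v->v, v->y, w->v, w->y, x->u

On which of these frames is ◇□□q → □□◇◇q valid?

G1

The schema corresponds to a generalized confluence (Geach) condition: ∀x ∀y ∀z ((xRy ∧ xR²z) → ∃w (yR²w ∧ zR²w)).
G1: condition met.
G2: fails — 4R1, 4R²2 but no w with 1R²w and 2R²w.
G3: fails — vRv, vR²y but no t with vR²t and yR²t.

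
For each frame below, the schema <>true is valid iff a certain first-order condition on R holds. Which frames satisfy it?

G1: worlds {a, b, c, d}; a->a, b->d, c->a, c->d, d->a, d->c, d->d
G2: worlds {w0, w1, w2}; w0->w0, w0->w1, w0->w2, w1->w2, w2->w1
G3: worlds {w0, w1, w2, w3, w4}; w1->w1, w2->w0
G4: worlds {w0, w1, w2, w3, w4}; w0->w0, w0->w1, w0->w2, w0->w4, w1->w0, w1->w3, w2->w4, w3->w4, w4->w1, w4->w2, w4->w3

G1, G2, G4

The schema corresponds to seriality: forall x exists y Rxy.
G1: holds.
G2: holds.
G3: fails — world w0 has no successor.
G4: holds.
Valid on: G1, G2, G4.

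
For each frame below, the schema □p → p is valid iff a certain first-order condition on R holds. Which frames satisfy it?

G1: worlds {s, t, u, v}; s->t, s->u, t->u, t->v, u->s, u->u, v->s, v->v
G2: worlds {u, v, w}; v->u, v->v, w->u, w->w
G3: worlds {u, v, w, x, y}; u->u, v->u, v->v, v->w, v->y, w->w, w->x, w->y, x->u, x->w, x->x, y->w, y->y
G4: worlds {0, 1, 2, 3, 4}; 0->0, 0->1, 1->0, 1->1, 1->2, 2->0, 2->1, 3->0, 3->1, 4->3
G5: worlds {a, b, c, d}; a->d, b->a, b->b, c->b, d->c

G3

The schema corresponds to reflexivity: ∀x Rxx.
G1: fails — world s does not see itself.
G2: fails — world u does not see itself.
G3: ✓.
G4: fails — world 2 does not see itself.
G5: fails — world a does not see itself.
Valid on: G3.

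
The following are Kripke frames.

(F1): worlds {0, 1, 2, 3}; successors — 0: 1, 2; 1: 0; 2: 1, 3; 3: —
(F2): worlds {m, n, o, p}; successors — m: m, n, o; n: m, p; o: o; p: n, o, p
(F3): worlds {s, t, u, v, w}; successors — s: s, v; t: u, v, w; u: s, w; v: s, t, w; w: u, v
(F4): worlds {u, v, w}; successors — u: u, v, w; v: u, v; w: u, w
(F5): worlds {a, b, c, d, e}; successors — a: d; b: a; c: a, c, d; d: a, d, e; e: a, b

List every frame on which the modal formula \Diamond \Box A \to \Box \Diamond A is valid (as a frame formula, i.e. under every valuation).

(F4)

The schema corresponds to convergence: \forall x \forall y \forall z (Rxy \wedge Rxz \to \exists w (Ryw \wedge Rzw)).
(F1): fails — R02 and R01 but 2 and 1 have no common successor.
(F2): fails — Rmo and Rmn but o and n have no common successor.
(F3): fails — Rtv and Rtw but v and w have no common successor.
(F4): ✓.
(F5): fails — Rde and Rda but e and a have no common successor.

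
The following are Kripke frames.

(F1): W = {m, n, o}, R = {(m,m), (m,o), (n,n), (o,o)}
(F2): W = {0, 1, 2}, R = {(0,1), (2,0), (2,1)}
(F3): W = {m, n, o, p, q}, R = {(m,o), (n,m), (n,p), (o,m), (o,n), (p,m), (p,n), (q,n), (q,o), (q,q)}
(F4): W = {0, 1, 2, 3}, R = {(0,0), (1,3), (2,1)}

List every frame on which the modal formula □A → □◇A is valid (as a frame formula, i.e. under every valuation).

(F1)

Frame correspondent (Sahlqvist): ∀x ∀z (xRz → ∃w (xRw ∧ zRw)) — i.e. a generalized confluence (Geach) condition.
(F1): ✓.
(F2): fails — 0R1 but no w with 0Rw and 1Rw.
(F3): fails — mRo but no w with mRw and oRw.
(F4): fails — 1R3 but no w with 1Rw and 3Rw.
Valid on: (F1).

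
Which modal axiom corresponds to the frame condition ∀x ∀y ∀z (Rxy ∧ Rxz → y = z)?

The condition is partial functionality. The CD schema ◇r → □r defines it.
Suppose ◇r→□r is valid. Take Rxy, Rxz and set V(r)={y}. Then ◇r at x, so □r at x, so r at z, i.e. z=y.

◇r → □r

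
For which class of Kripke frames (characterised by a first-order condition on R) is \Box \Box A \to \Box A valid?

density: \forall x \forall y (Rxy \to \exists z (Rxz \wedge Rzy))

Suppose □□A→□A is valid. Take Rxy and set V(A)={w : xR²w}. Then □□A at x, so □A at x, so A at y, i.e. ∃z(Rxz∧Rzy).
The converse is a direct semantic check.
So the correspondent is density.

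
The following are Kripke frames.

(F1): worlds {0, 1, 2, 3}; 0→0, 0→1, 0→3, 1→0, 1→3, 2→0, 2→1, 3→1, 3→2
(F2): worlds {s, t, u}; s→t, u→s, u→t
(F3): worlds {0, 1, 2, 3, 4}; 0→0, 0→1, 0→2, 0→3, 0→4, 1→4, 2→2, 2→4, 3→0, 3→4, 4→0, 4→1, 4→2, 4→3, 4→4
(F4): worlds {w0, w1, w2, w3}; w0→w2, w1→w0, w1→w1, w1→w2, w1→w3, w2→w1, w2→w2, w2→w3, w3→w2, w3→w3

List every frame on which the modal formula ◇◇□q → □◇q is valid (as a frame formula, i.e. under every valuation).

(F3), (F4)

The schema corresponds to a generalized confluence (Geach) condition: ∀x ∀y ∀z ((xR²y ∧ xRz) → ∃w (yRw ∧ zRw)).
(F1): fails — 0R²1, 0R3 but no w with 1Rw and 3Rw.
(F2): fails — uR²t, uRs but no w with tRw and sRw.
(F3): holds.
(F4): holds.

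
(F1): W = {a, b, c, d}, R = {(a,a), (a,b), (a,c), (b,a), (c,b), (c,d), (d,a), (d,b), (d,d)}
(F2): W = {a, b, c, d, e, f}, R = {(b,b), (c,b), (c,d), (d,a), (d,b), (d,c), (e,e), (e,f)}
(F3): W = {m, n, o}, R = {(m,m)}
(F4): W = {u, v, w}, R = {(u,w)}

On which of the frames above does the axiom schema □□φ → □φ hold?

This is the axiom for density; its first-order frame correspondent is ∀x ∀y (Rxy → ∃z (Rxz ∧ Rzy)).
(F1): condition met.
(F2): fails — Rcd but no z with Rcz and Rzd.
(F3): condition met.
(F4): fails — Ruw but no z with Ruz and Rzw.
Valid on: (F1), (F3).

(F1), (F3)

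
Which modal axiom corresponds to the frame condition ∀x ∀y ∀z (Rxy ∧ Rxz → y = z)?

A defining formula is ◇q → □q (the CD axiom).
Suppose ◇q→□q is valid. Take Rxy, Rxz and set V(q)={y}. Then ◇q at x, so □q at x, so q at z, i.e. z=y.

◇q → □q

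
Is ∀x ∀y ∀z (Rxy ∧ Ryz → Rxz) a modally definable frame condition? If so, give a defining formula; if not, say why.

This is a Sahlqvist condition; the 4 axiom □r → □□r defines it.
Suppose □r→□□r is valid. Take Rxy, Ryz and set V(r)={w : Rxw}. Then □r at x, so □□r at x, so □r at y, so r at z, i.e. Rxz.

Yes — defined by □r → □□r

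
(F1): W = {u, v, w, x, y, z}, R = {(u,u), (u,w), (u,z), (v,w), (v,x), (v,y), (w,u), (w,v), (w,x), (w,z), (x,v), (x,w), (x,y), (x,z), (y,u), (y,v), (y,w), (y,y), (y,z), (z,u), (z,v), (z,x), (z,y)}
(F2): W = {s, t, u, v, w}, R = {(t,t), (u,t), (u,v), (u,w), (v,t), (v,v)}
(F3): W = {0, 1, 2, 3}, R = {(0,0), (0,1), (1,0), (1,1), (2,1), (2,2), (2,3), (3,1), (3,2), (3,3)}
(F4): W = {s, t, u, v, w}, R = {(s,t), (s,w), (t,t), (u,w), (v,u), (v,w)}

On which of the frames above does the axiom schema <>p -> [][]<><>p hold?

Frame correspondent (Sahlqvist): forall x forall y forall z ((xRy & x R^2 z) -> exists w (y = w & z R^2 w)) — i.e. a generalized confluence (Geach) condition.
(F1): satisfies the condition.
(F2): fails — uRv, uR²t but no w* with v=w* and tR²w*.
(F3): fails — 2R2, 2R²0 but no w with 2=w and 0R²w.
(F4): fails — sRw, sR²t but no w* with w=w* and tR²w*.

(F1)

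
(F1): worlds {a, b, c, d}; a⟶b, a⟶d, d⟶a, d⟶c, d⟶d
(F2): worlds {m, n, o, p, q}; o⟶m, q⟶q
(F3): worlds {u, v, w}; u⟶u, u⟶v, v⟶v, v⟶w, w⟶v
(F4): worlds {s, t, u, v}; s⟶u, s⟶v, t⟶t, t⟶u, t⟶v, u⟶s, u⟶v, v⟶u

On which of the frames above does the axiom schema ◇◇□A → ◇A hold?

The schema corresponds to a generalized confluence (Geach) condition: ∀x ∀y (xR²y → ∃w (yRw ∧ xRw)).
(F1): fails — aR²c but no w with cRw and aRw.
(F2): satisfies the condition.
(F3): satisfies the condition.
(F4): fails — uR²v but no w with vRw and uRw.
Valid on: (F2), (F3).

(F2), (F3)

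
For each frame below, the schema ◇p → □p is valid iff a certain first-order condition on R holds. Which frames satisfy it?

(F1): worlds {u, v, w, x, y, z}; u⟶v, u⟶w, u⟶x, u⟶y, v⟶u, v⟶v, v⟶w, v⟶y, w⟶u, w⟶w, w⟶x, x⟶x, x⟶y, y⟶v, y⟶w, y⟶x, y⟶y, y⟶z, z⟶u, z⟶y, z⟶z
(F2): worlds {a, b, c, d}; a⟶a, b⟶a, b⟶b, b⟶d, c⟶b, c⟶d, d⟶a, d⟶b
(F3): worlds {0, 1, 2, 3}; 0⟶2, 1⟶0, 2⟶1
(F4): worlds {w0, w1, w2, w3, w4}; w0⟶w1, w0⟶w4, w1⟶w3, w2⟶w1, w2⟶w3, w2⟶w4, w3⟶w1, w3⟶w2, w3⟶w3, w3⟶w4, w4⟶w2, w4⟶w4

(F3)

This is the axiom for partial functionality; its first-order frame correspondent is ∀x ∀y ∀z (Rxy ∧ Rxz → y = z).
(F1): fails — u sees both v and w.
(F2): fails — b sees both a and b.
(F3): ✓.
(F4): fails — w0 sees both w1 and w4.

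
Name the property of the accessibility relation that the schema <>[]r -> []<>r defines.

Suppose ◇□r→□◇r is valid. Take Rxy, Rxz and set V(r)={w : Ryw}. Then □r at y so ◇□r at x, so □◇r at x, so ◇r at z, giving w with Rzw and Ryw.
The converse is a direct semantic check.
So the correspondent is convergence.

convergence: forall x forall y forall z (Rxy & Rxz -> exists w (Ryw & Rzw))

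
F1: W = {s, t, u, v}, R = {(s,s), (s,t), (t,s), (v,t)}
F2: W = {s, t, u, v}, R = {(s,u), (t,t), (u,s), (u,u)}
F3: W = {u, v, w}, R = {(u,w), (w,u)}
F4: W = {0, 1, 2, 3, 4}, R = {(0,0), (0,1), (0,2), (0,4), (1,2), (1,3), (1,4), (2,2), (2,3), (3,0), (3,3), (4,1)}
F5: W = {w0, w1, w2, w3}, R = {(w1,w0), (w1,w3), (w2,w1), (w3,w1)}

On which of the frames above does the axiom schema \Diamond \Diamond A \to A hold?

Frame correspondent (Sahlqvist): \forall x \forall y (x R^2 y \to \exists w (y = w \wedge x = w)) — i.e. a generalized confluence (Geach) condition.
F1: fails — sR²t but t ≠ s.
F2: fails — sR²u but u ≠ s.
F3: condition met.
F4: fails — 0R²1 but 1 ≠ 0.
F5: fails — w2R²w0 but w0 ≠ w2.

F3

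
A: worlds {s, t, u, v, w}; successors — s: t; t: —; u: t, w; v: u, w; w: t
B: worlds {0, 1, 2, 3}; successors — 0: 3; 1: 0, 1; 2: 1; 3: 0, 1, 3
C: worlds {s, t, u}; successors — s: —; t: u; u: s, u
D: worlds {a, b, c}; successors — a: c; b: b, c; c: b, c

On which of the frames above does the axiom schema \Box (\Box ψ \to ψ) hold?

D

The schema corresponds to shift-reflexivity: \forall x \forall y (Rxy \to Ryy).
A: fails — Rwt but not Rtt.
B: fails — R10 but not R00.
C: fails — Rus but not Rss.
D: condition met.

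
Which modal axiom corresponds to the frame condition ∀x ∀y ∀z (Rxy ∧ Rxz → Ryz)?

◇s → □◇s

The condition is the Euclidean property. The 5 schema ◇s → □◇s defines it.
Suppose ◇s→□◇s is valid. Take Rxy, Rxz and set V(s)={y}. Then ◇s at x, so □◇s at x, so ◇s at z, so some w with Rzw has s; w=y, i.e. Rzy. By symmetry of the argument, Ryz.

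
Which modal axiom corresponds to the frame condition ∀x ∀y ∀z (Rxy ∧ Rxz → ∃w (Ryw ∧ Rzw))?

This is convergence; the standard corresponding axiom is .2: ◇□r → □◇r.

◇□r → □◇r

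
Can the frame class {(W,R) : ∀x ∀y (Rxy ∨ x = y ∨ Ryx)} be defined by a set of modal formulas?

No — not modally definable

Any modally definable frame class is closed under disjoint unions.
Take 3 disjoint single-world reflexive frames: each is trivially connected, but their disjoint union has 3 worlds with no edge between distinct components, so it is not connected.
So the class is not modally definable.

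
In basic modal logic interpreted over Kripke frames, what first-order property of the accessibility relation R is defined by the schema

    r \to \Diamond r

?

Reflexivity

This schema is equivalent to the T axiom □r → r.
Its frame correspondent is reflexivity — \forall x Rxx.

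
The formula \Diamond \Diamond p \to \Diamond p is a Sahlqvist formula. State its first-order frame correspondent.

transitivity

This is a form of the 4 axiom.
Its frame correspondent is transitivity — \forall x \forall y \forall z (Rxy \wedge Ryz \to Rxz).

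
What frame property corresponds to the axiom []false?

□⊥ is valid iff no world has any successor (otherwise □⊥ fails at any world with one).
The converse is a direct semantic check.
So the correspondent is emptiness of R.

emptiness of R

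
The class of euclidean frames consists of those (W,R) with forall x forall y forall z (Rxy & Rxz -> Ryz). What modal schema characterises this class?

◇p → □◇p

The condition is the Euclidean property. The 5 schema ◇p → □◇p defines it.
Suppose ◇p→□◇p is valid. Take Rxy, Rxz and set V(p)={y}. Then ◇p at x, so □◇p at x, so ◇p at z, so some w with Rzw has p; w=y, i.e. Rzy. By symmetry of the argument, Ryz.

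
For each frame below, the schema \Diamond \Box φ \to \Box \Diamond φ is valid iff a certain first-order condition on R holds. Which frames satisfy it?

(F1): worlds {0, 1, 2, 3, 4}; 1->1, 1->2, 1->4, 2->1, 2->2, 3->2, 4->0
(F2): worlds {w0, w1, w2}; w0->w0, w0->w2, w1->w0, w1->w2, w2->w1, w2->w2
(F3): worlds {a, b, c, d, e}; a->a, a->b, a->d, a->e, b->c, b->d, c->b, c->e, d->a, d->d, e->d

Frame correspondent (Sahlqvist): \forall x \forall y \forall z (Rxy \wedge Rxz \to \exists w (Ryw \wedge Rzw)) — i.e. convergence.
(F1): fails — R12 and R14 but 2 and 4 have no common successor.
(F2): condition met.
(F3): fails — Rbc and Rbd but c and d have no common successor.
Valid on: (F2).

(F2)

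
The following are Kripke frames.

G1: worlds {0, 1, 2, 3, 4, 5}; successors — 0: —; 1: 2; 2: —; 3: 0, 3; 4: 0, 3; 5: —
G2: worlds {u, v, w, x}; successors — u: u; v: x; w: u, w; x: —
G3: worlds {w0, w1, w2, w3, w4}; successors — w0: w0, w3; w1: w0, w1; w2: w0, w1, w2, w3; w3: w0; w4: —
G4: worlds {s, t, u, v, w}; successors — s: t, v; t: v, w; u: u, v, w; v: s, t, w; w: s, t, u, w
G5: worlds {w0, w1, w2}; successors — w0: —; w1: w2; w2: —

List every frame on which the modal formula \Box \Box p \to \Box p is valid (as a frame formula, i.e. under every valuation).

This is the axiom for density; its first-order frame correspondent is \forall x \forall y (Rxy \to \exists z (Rxz \wedge Rzy)).
G1: fails — R12 but no z with R1z and Rz2.
G2: fails — Rvx but no z with Rvz and Rzx.
G3: satisfies the condition.
G4: fails — Rtv but no z with Rtz and Rzv.
G5: fails — Rw1w2 but no z with Rw1z and Rzw2.
Valid on: G3.

G3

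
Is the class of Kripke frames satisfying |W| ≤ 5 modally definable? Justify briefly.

If a class were modally definable it would be closed under disjoint unions (Goldblatt–Thomason).
Any modal formula valid on each of 6 disjoint one-world frames is valid on their disjoint union (validity is preserved under disjoint unions). Each one-world frame has |W|=1≤5, but the union has |W|=6.
Hence having at most 5 worlds is not modally definable.

Not modally definable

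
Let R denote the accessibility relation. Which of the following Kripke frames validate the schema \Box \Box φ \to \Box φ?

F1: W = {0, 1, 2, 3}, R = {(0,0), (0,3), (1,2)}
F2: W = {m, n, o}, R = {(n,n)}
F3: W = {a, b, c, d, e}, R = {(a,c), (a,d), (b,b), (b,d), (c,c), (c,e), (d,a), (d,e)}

F2

Frame correspondent (Sahlqvist): \forall x \forall y (Rxy \to \exists z (Rxz \wedge Rzy)) — i.e. density.
F1: fails — R12 but no z with R1z and Rz2.
F2: ✓.
F3: fails — Rde but no z with Rdz and Rze.
Valid on: F2.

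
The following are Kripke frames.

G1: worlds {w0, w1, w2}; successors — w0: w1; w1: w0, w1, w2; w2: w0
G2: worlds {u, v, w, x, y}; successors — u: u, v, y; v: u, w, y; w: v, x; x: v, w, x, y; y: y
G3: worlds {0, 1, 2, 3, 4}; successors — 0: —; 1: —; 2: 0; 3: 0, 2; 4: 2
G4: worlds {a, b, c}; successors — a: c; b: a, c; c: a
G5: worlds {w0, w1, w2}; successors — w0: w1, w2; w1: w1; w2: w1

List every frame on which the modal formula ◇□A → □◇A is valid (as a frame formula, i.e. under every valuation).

The schema corresponds to convergence: ∀x ∀y ∀z (Rxy ∧ Rxz → ∃w (Ryw ∧ Rzw)).
G1: fails — Rw1w2 and Rw1w0 but w2 and w0 have no common successor.
G2: fails — Rvw and Rvy but w and y have no common successor.
G3: fails — R20 and R20 but 0 and 0 have no common successor.
G4: fails — Rba and Rbc but a and c have no common successor.
G5: holds.
Valid on: G5.

G5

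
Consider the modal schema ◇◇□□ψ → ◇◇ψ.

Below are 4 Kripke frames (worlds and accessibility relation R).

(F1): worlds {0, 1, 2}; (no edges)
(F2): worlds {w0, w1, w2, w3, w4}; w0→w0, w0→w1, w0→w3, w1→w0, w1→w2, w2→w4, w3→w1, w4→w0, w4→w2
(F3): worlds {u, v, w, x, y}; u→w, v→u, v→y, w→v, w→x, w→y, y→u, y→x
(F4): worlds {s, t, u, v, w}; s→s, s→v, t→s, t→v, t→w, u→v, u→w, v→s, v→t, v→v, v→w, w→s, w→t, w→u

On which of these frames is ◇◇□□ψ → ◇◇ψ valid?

(F1), (F2), (F4)

The schema corresponds to a generalized confluence (Geach) condition: ∀x ∀y (xR²y → ∃w (yR²w ∧ xR²w)).
(F1): condition met.
(F2): condition met.
(F3): fails — uR²x but no t with xR²t and uR²t.
(F4): condition met.
Valid on: (F1), (F2), (F4).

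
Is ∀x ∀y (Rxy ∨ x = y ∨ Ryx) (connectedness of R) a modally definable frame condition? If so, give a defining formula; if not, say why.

No — not modally definable

If a class were modally definable it would be closed under disjoint unions (Goldblatt–Thomason).
Take 4 disjoint single-world reflexive frames: each is trivially connected, but their disjoint union has 4 worlds with no edge between distinct components, so it is not connected.
So no modal formula (or set of formulas) defines exactly the connected frames.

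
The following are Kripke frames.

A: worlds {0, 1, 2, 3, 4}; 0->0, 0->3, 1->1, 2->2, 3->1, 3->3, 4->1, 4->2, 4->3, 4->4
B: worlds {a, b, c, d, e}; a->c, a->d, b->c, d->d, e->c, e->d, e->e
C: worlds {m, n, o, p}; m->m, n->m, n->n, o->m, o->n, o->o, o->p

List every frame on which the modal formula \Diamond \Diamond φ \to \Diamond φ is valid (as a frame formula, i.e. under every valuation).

This is the axiom for transitivity; its first-order frame correspondent is \forall x \forall y \forall z (Rxy \wedge Ryz \to Rxz).
A: fails — R03 and R31 but not R01.
B: ✓.
C: ✓.
Valid on: B, C.

B, C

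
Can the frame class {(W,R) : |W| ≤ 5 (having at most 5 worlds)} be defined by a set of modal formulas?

Not modally definable

Any modally definable frame class is closed under disjoint unions.
Any modal formula valid on each of 6 disjoint one-world frames is valid on their disjoint union (validity is preserved under disjoint unions). Each one-world frame has |W|=1≤5, but the union has |W|=6.
So no modal formula (or set of formulas) defines exactly the |W|≤5 frames.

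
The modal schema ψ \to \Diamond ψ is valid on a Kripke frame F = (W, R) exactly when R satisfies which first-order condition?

reflexivity: \forall x Rxx

This is a form of the T axiom.
It corresponds to reflexivity: \forall x Rxx.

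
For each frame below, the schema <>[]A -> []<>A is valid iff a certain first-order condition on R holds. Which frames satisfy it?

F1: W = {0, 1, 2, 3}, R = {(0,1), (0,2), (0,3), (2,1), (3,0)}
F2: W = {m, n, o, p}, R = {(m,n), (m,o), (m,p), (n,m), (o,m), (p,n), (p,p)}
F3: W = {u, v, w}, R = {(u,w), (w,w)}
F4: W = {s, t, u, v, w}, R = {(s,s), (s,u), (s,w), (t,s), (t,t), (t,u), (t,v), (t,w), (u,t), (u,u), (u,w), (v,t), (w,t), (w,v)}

F3

This is the axiom for convergence; its first-order frame correspondent is forall x forall y forall z (Rxy & Rxz -> exists w (Ryw & Rzw)).
F1: fails — R02 and R01 but 2 and 1 have no common successor.
F2: fails — Rmo and Rmp but o and p have no common successor.
F3: holds.
F4: fails — Rsw and Rss but w and s have no common successor.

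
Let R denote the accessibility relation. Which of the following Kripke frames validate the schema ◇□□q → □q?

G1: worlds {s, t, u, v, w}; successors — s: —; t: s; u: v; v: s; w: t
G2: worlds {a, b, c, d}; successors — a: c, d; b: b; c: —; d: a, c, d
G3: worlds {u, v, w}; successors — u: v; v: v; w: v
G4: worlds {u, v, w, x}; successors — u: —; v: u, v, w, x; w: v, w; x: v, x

G3

Frame correspondent (Sahlqvist): ∀x ∀y ∀z ((xRy ∧ xRz) → ∃w (yR²w ∧ z = w)) — i.e. a generalized confluence (Geach) condition.
G1: fails — tRs, tRs but no w* with sR²w* and s=w*.
G2: fails — aRc, aRc but no w with cR²w and c=w.
G3: ✓.
G4: fails — vRu, vRu but no t with uR²t and u=t.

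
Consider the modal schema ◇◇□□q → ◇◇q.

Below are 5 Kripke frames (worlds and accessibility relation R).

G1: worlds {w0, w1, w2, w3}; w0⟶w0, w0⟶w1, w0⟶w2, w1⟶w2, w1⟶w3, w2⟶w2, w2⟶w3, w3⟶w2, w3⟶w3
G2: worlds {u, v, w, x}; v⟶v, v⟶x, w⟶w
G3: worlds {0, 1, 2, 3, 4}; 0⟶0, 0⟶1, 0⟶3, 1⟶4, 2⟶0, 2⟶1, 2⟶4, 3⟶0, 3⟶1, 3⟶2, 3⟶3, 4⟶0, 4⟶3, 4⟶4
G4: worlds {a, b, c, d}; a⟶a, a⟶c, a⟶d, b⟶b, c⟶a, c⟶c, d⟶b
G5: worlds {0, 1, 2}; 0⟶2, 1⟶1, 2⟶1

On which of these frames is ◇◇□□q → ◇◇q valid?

G1, G3, G5

Frame correspondent (Sahlqvist): ∀x ∀y (xR²y → ∃w (yR²w ∧ xR²w)) — i.e. a generalized confluence (Geach) condition.
G1: condition met.
G2: fails — vR²x but no t with xR²t and vR²t.
G3: condition met.
G4: fails — cR²d but no w with dR²w and cR²w.
G5: condition met.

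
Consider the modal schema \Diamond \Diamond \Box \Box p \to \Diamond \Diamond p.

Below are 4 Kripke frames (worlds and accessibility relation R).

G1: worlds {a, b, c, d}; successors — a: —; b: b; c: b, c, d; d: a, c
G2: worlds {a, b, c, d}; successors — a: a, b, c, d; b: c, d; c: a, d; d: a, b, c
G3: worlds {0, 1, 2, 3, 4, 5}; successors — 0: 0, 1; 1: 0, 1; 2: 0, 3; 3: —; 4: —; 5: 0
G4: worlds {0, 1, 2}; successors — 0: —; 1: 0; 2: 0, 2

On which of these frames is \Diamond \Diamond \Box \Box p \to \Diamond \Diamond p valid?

G2, G3

This is the axiom for a generalized confluence (Geach) condition; its first-order frame correspondent is \forall x \forall y (x R^2 y \to \exists w (y R^2 w \wedge x R^2 w)).
G1: fails — cR²a but no w with aR²w and cR²w.
G2: condition met.
G3: condition met.
G4: fails — 2R²0 but no w with 0R²w and 2R²w.
Valid on: G2, G3.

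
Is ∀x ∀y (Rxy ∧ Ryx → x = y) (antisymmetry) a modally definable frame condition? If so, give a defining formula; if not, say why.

No — not modally definable

Any modally definable frame class is closed under surjective bounded morphisms.
The 4-cycle (worlds a,b,c,d with a→b→c→d→a) is antisymmetric. Sending even-indexed worlds to s and odd-indexed worlds to t is a surjective bounded morphism onto the two-world frame with s↔t, which is not antisymmetric.
Hence antisymmetry is not modally definable.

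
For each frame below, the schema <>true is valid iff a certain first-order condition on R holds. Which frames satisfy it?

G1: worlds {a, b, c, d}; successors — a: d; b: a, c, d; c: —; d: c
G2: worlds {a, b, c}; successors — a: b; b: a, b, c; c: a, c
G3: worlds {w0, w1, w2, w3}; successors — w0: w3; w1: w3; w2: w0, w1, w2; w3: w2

G2, G3

The schema corresponds to seriality: forall x exists y Rxy.
G1: fails — world c has no successor.
G2: ✓.
G3: ✓.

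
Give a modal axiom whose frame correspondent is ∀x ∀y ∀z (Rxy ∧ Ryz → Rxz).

The condition is transitivity. The 4 schema □r → □□r defines it.
Suppose □r→□□r is valid. Take Rxy, Ryz and set V(r)={w : Rxw}. Then □r at x, so □□r at x, so □r at y, so r at z, i.e. Rxz.

□r → □□r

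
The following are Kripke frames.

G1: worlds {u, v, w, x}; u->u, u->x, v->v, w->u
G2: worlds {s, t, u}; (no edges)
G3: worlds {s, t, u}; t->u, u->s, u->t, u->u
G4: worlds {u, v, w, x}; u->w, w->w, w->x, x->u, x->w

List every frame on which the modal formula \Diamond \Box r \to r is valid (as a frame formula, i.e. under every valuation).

G2

Frame correspondent (Sahlqvist): \forall x \forall y (Rxy \to Ryx) — i.e. symmetry.
G1: fails — Rwu but not Ruw.
G2: holds.
G3: fails — Rus but not Rsu.
G4: fails — Ruw but not Rwu.
Valid on: G2.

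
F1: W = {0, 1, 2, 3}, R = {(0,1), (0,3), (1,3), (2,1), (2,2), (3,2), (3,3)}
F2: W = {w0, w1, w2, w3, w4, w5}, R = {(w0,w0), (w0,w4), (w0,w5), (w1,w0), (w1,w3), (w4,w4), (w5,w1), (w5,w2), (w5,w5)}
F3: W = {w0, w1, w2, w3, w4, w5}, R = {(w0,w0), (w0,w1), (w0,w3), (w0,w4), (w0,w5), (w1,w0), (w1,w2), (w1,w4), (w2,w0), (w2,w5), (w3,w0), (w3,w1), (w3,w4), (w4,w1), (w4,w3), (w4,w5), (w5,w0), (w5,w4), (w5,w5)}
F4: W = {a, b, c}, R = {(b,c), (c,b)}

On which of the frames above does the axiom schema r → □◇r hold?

The schema corresponds to symmetry: ∀x ∀y (Rxy → Ryx).
F1: fails — R32 but not R23.
F2: fails — Rw1w0 but not Rw0w1.
F3: fails — Rw3w1 but not Rw1w3.
F4: satisfies the condition.

F4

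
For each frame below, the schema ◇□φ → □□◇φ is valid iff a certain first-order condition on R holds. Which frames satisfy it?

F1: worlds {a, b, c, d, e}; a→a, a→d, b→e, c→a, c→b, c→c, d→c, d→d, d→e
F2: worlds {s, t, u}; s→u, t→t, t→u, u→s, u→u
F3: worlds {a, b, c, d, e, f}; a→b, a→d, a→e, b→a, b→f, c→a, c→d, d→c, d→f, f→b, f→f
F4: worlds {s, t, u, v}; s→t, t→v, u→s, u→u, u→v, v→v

The schema corresponds to a generalized confluence (Geach) condition: ∀x ∀y ∀z ((xRy ∧ xR²z) → ∃w (yRw ∧ zRw)).
F1: fails — aRa, aR²e but no w with aRw and eRw.
F2: condition met.
F3: fails — aRb, aR²a but no w with bRw and aRw.
F4: fails — uRs, uR²t but no w with sRw and tRw.

F2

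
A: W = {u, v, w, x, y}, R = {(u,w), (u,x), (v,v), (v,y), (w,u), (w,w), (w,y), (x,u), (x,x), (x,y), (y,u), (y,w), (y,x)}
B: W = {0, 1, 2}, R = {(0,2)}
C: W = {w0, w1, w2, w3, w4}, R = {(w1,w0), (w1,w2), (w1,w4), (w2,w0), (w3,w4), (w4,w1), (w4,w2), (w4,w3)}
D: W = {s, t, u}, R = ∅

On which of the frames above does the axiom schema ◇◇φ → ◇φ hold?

The schema corresponds to transitivity: ∀x ∀y ∀z (Rxy ∧ Ryz → Rxz).
A: fails — Ryx and Rxy but not Ryy.
B: satisfies the condition.
C: fails — Rw4w1 and Rw1w0 but not Rw4w0.
D: satisfies the condition.
Valid on: B, D.

B, D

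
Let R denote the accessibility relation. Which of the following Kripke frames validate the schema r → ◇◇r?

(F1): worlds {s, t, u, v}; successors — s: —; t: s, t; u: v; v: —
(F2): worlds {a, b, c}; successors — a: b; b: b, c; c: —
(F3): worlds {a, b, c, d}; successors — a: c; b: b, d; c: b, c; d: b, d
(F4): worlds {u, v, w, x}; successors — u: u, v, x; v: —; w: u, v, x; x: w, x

Frame correspondent (Sahlqvist): ∀x ∃w (x = w ∧ xR²w) — i.e. a generalized confluence (Geach) condition.
(F1): fails — at s but no w with s=w and sR²w.
(F2): fails — at a but no w with a=w and aR²w.
(F3): fails — at a but no w with a=w and aR²w.
(F4): fails — at v but no t with v=t and vR²t.

none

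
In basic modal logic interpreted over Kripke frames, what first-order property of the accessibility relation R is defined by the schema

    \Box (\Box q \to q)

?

Suppose □(□q→q) is valid. Take Rxy and set V(q)={w : Ryw}. Then at y, □q holds; since □(□q→q) at x, □q→q at y, so q at y, i.e. Ryy.

shift-reflexivity: \forall x \forall y (Rxy \to Ryy)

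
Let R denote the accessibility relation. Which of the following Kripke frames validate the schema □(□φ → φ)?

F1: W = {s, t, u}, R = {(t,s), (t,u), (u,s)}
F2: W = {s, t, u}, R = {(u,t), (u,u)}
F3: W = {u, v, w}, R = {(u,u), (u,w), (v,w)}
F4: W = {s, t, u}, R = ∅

F4

Frame correspondent (Sahlqvist): ∀x ∀y (Rxy → Ryy) — i.e. shift-reflexivity.
F1: fails — Rus but not Rss.
F2: fails — Rut but not Rtt.
F3: fails — Rvw but not Rww.
F4: holds.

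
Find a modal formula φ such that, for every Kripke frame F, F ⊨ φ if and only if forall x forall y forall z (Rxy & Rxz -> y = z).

◇s → □s

This is partial functionality; the standard corresponding axiom is CD: ◇s → □s.
Suppose ◇s→□s is valid. Take Rxy, Rxz and set V(s)={y}. Then ◇s at x, so □s at x, so s at z, i.e. z=y.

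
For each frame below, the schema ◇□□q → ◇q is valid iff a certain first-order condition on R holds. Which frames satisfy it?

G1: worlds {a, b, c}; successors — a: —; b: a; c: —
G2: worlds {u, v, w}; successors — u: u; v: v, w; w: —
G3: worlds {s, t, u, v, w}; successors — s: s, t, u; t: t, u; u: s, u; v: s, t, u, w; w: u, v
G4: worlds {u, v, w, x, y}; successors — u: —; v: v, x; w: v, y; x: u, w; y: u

This is the axiom for a generalized confluence (Geach) condition; its first-order frame correspondent is ∀x ∀y (xRy → ∃w (yR²w ∧ xRw)).
G1: fails — bRa but no w with aR²w and bRw.
G2: fails — vRw but no t with wR²t and vRt.
G3: holds.
G4: fails — wRy but no t with yR²t and wRt.
Valid on: G3.

G3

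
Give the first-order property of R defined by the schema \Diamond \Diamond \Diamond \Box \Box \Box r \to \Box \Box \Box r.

This is a Sahlqvist (Geach-type) schema ◇^3□^3r → □^3◇^0r.
Minimal-valuation argument: fix x; take any y with xR^3y and any z with xR^3z. Set V(r) to the set of worlds R-reachable from y in exactly 3 steps. Then □^3r holds at y, so the antecedent holds at x; validity forces ◇^0r at z, giving a w with zR^0w and yR^3w.
First-order correspondent: \forall x \forall y \forall z ((x R^3 y \wedge x R^3 z) \to \exists w (y R^3 w \wedge z = w)).

\forall x \forall y \forall z ((x R^3 y \wedge x R^3 z) \to \exists w (y R^3 w \wedge z = w))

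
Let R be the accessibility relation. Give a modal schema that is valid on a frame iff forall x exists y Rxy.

□ψ → ◇ψ

This is seriality; the standard corresponding axiom is D: □ψ → ◇ψ.
Suppose □ψ→◇ψ is valid. At any x set V(ψ)=W. Then □ψ at x, so ◇ψ at x, so x has a successor.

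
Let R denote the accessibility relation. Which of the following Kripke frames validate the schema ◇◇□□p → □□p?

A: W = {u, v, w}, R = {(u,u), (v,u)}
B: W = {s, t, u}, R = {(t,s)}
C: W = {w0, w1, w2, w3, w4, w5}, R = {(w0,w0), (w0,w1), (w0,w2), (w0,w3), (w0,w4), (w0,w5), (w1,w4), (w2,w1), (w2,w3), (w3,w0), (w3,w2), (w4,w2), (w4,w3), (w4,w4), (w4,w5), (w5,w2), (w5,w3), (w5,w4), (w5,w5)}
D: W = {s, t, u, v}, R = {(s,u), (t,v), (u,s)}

The schema corresponds to a generalized confluence (Geach) condition: ∀x ∀y ∀z ((xR²y ∧ xR²z) → ∃w (yR²w ∧ z = w)).
A: ✓.
B: ✓.
C: fails — w0R²w1, w0R²w0 but no w with w1R²w and w0=w.
D: ✓.
Valid on: A, B, D.

A, B, D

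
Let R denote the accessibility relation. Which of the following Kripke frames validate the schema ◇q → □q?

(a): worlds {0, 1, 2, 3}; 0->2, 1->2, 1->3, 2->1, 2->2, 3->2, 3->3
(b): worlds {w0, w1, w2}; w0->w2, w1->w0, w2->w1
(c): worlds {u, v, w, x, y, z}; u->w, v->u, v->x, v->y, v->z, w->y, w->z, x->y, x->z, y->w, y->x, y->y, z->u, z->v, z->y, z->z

(b)

Frame correspondent (Sahlqvist): ∀x ∀y ∀z (Rxy ∧ Rxz → y = z) — i.e. partial functionality.
(a): fails — 1 sees both 2 and 3.
(b): ✓.
(c): fails — v sees both u and x.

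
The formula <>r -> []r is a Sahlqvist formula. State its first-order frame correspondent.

Suppose ◇r→□r is valid. Take Rxy, Rxz and set V(r)={y}. Then ◇r at x, so □r at x, so r at z, i.e. z=y.

Partial functionality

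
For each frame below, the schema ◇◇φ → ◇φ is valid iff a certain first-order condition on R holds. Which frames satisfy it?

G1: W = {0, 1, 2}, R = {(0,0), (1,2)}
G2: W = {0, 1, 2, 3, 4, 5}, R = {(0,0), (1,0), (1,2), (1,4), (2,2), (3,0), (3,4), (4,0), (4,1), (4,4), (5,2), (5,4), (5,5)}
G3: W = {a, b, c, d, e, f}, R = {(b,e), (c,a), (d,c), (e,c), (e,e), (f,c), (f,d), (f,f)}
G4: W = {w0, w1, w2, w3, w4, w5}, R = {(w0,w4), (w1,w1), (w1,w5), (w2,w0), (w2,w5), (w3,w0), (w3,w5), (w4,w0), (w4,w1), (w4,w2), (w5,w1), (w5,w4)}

The schema corresponds to transitivity: ∀x ∀y ∀z (Rxy ∧ Ryz → Rxz).
G1: satisfies the condition.
G2: fails — R34 and R41 but not R31.
G3: fails — Rdc and Rca but not Rda.
G4: fails — Rw1w5 and Rw5w4 but not Rw1w4.

G1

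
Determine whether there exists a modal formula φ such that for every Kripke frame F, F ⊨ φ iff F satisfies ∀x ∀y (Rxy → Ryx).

This is a Sahlqvist condition; the B axiom p → □◇p defines it.
Suppose p→□◇p is valid. Take Rxy and set V(p)={x}. Then p at x, so □◇p at x, so ◇p at y, so some z with Ryz has p; z=x, i.e. Ryx.

Definable; p → □◇p defines it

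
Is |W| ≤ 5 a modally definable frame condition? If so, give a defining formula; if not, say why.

No

If a class were modally definable it would be closed under disjoint unions (Goldblatt–Thomason).
Any modal formula valid on each of 6 disjoint one-world frames is valid on their disjoint union (validity is preserved under disjoint unions). Each one-world frame has |W|=1≤5, but the union has |W|=6.
Hence having at most 5 worlds is not modally definable.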